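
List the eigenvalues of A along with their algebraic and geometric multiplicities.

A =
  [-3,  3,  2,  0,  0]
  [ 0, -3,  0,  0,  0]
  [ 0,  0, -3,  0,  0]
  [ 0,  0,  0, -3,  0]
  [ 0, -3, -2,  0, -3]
λ = -3: alg = 5, geom = 4

Step 1 — factor the characteristic polynomial to read off the algebraic multiplicities:
  χ_A(x) = (x + 3)^5

Step 2 — compute geometric multiplicities via the rank-nullity identity g(λ) = n − rank(A − λI):
  rank(A − (-3)·I) = 1, so dim ker(A − (-3)·I) = n − 1 = 4

Summary:
  λ = -3: algebraic multiplicity = 5, geometric multiplicity = 4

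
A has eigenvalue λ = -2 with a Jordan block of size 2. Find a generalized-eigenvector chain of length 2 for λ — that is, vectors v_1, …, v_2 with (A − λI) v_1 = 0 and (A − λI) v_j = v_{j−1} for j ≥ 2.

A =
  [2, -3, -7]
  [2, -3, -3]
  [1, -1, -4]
A Jordan chain for λ = -2 of length 2:
v_1 = (-1, 1, -1)ᵀ
v_2 = (2, 3, 0)ᵀ

Let N = A − (-2)·I. We want v_2 with N^2 v_2 = 0 but N^1 v_2 ≠ 0; then v_{j-1} := N · v_j for j = 2, …, 2.

Pick v_2 = (2, 3, 0)ᵀ.
Then v_1 = N · v_2 = (-1, 1, -1)ᵀ.

Sanity check: (A − (-2)·I) v_1 = (0, 0, 0)ᵀ = 0. ✓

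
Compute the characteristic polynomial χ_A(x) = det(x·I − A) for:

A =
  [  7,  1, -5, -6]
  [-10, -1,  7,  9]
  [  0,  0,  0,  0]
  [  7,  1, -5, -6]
x^4

Expanding det(x·I − A) (e.g. by cofactor expansion or by noting that A is similar to its Jordan form J, which has the same characteristic polynomial as A) gives
  χ_A(x) = x^4
which factors as x^4. The eigenvalues (with algebraic multiplicities) are λ = 0 with multiplicity 4.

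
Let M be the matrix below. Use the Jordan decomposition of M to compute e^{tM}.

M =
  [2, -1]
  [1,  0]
e^{tM} =
  [t*exp(t) + exp(t), -t*exp(t)]
  [t*exp(t), -t*exp(t) + exp(t)]

Strategy: write M = P · J · P⁻¹ where J is a Jordan canonical form, so e^{tM} = P · e^{tJ} · P⁻¹, and e^{tJ} can be computed block-by-block.

M has Jordan form
J =
  [1, 1]
  [0, 1]
(up to reordering of blocks).

Per-block formulas:
  For a 2×2 Jordan block J_2(1): exp(t · J_2(1)) = e^(1t)·(I + t·N), where N is the 2×2 nilpotent shift.

After assembling e^{tJ} and conjugating by P, we get:

e^{tM} =
  [t*exp(t) + exp(t), -t*exp(t)]
  [t*exp(t), -t*exp(t) + exp(t)]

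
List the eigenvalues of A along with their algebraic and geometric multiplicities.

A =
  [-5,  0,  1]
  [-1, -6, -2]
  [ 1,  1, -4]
λ = -5: alg = 3, geom = 1

Step 1 — factor the characteristic polynomial to read off the algebraic multiplicities:
  χ_A(x) = (x + 5)^3

Step 2 — compute geometric multiplicities via the rank-nullity identity g(λ) = n − rank(A − λI):
  rank(A − (-5)·I) = 2, so dim ker(A − (-5)·I) = n − 2 = 1

Summary:
  λ = -5: algebraic multiplicity = 3, geometric multiplicity = 1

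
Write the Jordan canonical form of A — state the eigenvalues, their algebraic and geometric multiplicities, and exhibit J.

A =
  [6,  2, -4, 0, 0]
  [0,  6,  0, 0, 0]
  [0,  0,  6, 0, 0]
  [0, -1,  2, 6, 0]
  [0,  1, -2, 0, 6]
J_2(6) ⊕ J_1(6) ⊕ J_1(6) ⊕ J_1(6)

The characteristic polynomial is
  det(x·I − A) = x^5 - 30*x^4 + 360*x^3 - 2160*x^2 + 6480*x - 7776 = (x - 6)^5

Eigenvalues and multiplicities (the geometric multiplicity of λ is n − rank(A − λI), which equals the number of Jordan blocks for λ):
  λ = 6: algebraic multiplicity = 5, geometric multiplicity = 4

Determining the block sizes for each eigenvalue:
  λ = 6: 4 blocks summing to 5 forces exactly one block of size 2 and the rest size 1 → block sizes [2, 1, 1, 1]

Assembling the blocks gives a Jordan form
J =
  [6, 1, 0, 0, 0]
  [0, 6, 0, 0, 0]
  [0, 0, 6, 0, 0]
  [0, 0, 0, 6, 0]
  [0, 0, 0, 0, 6]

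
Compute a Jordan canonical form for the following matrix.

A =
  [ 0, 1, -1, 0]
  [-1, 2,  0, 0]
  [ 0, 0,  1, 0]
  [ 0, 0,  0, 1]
J_3(1) ⊕ J_1(1)

The characteristic polynomial is
  det(x·I − A) = x^4 - 4*x^3 + 6*x^2 - 4*x + 1 = (x - 1)^4

Eigenvalues and multiplicities (the geometric multiplicity of λ is n − rank(A − λI), which equals the number of Jordan blocks for λ):
  λ = 1: algebraic multiplicity = 4, geometric multiplicity = 2

Determining the block sizes for each eigenvalue:
  λ = 1: with am = 4 and gm = 2, the partition is not yet determined (e.g. several partitions of 4 into 2 parts exist). Let N = A − (1)·I. Computing rank(N^1) = 2, rank(N^2) = 1, rank(N^3) = 0; the number of blocks of size ≥ j is rank(N^{j−1}) − rank(N^j), giving [2, 1, 1]. So we have 1 block(s) of size 3, 1 block(s) of size 1 → block sizes [3, 1]

Assembling the blocks gives a Jordan form
J =
  [1, 1, 0, 0]
  [0, 1, 1, 0]
  [0, 0, 1, 0]
  [0, 0, 0, 1]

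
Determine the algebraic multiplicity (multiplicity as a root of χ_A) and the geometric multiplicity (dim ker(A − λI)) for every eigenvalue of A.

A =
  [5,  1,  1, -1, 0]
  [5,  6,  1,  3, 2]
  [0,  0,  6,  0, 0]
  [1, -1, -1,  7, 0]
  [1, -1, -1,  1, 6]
λ = 6: alg = 5, geom = 3

Step 1 — factor the characteristic polynomial to read off the algebraic multiplicities:
  χ_A(x) = (x - 6)^5

Step 2 — compute geometric multiplicities via the rank-nullity identity g(λ) = n − rank(A − λI):
  rank(A − (6)·I) = 2, so dim ker(A − (6)·I) = n − 2 = 3

Summary:
  λ = 6: algebraic multiplicity = 5, geometric multiplicity = 3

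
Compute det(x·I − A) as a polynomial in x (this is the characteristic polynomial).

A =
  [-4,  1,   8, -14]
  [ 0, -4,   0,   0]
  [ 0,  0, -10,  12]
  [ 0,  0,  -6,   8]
x^4 + 10*x^3 + 24*x^2 - 32*x - 128

Expanding det(x·I − A) (e.g. by cofactor expansion or by noting that A is similar to its Jordan form J, which has the same characteristic polynomial as A) gives
  χ_A(x) = x^4 + 10*x^3 + 24*x^2 - 32*x - 128
which factors as (x - 2)*(x + 4)^3. The eigenvalues (with algebraic multiplicities) are λ = -4 with multiplicity 3, λ = 2 with multiplicity 1.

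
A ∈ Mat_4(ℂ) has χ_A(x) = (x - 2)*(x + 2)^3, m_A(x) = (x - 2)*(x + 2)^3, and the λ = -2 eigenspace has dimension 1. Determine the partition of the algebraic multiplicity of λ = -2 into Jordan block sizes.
Block sizes for λ = -2: [3]

Step 1 — from the characteristic polynomial, algebraic multiplicity of λ = -2 is 3. From dim ker(A − (-2)·I) = 1, there are exactly 1 Jordan blocks for λ = -2.
Step 2 — from the minimal polynomial, the factor (x + 2)^3 tells us the largest block for λ = -2 has size 3.
Step 3 — with total size 3, 1 blocks, and largest block 3, the block sizes (in nonincreasing order) are [3].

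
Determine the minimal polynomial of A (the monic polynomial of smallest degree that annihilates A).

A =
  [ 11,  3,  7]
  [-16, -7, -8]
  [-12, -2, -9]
x^3 + 5*x^2 + 3*x - 9

The characteristic polynomial is χ_A(x) = (x - 1)*(x + 3)^2, so the eigenvalues are known. The minimal polynomial is
  m_A(x) = Π_λ (x − λ)^{k_λ}
where k_λ is the size of the *largest* Jordan block for λ (equivalently, the smallest k with (A − λI)^k v = 0 for every generalised eigenvector v of λ).

  λ = -3: largest Jordan block has size 2, contributing (x + 3)^2
  λ = 1: largest Jordan block has size 1, contributing (x − 1)

So m_A(x) = (x - 1)*(x + 3)^2 = x^3 + 5*x^2 + 3*x - 9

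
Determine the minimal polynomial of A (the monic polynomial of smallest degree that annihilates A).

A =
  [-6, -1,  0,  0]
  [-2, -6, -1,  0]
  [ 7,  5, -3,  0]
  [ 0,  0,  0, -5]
x^3 + 15*x^2 + 75*x + 125

The characteristic polynomial is χ_A(x) = (x + 5)^4, so the eigenvalues are known. The minimal polynomial is
  m_A(x) = Π_λ (x − λ)^{k_λ}
where k_λ is the size of the *largest* Jordan block for λ (equivalently, the smallest k with (A − λI)^k v = 0 for every generalised eigenvector v of λ).

  λ = -5: largest Jordan block has size 3, contributing (x + 5)^3

So m_A(x) = (x + 5)^3 = x^3 + 15*x^2 + 75*x + 125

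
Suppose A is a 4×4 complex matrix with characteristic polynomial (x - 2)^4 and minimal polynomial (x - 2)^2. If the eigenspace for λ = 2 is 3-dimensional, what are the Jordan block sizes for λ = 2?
Block sizes for λ = 2: [2, 1, 1]

Step 1 — from the characteristic polynomial, algebraic multiplicity of λ = 2 is 4. From dim ker(A − (2)·I) = 3, there are exactly 3 Jordan blocks for λ = 2.
Step 2 — from the minimal polynomial, the factor (x − 2)^2 tells us the largest block for λ = 2 has size 2.
Step 3 — with total size 4, 3 blocks, and largest block 2, the block sizes (in nonincreasing order) are [2, 1, 1].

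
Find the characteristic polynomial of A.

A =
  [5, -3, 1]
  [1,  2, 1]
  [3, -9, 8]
x^3 - 15*x^2 + 75*x - 125

Expanding det(x·I − A) (e.g. by cofactor expansion or by noting that A is similar to its Jordan form J, which has the same characteristic polynomial as A) gives
  χ_A(x) = x^3 - 15*x^2 + 75*x - 125
which factors as (x - 5)^3. The eigenvalues (with algebraic multiplicities) are λ = 5 with multiplicity 3.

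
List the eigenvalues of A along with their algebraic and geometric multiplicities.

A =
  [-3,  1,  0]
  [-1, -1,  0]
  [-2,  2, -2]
λ = -2: alg = 3, geom = 2

Step 1 — factor the characteristic polynomial to read off the algebraic multiplicities:
  χ_A(x) = (x + 2)^3

Step 2 — compute geometric multiplicities via the rank-nullity identity g(λ) = n − rank(A − λI):
  rank(A − (-2)·I) = 1, so dim ker(A − (-2)·I) = n − 1 = 2

Summary:
  λ = -2: algebraic multiplicity = 3, geometric multiplicity = 2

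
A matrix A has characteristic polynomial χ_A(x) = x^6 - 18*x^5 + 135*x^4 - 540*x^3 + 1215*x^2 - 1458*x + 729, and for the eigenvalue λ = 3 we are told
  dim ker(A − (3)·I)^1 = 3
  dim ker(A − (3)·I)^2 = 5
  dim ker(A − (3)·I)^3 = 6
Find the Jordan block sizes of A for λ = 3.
Block sizes for λ = 3: [3, 2, 1]

From the dimensions of kernels of powers, the number of Jordan blocks of size at least j is d_j − d_{j−1} where d_j = dim ker(N^j) (with d_0 = 0). Computing the differences gives [3, 2, 1].
The number of blocks of size exactly k is (#blocks of size ≥ k) − (#blocks of size ≥ k + 1), so the partition is: 1 block(s) of size 1, 1 block(s) of size 2, 1 block(s) of size 3.
In nonincreasing order the block sizes are [3, 2, 1].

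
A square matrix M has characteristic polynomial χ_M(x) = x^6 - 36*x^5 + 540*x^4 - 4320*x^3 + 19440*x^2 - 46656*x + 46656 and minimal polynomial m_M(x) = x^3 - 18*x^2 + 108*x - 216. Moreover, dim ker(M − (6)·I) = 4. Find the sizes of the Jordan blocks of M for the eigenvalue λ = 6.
Block sizes for λ = 6: [3, 1, 1, 1]

Step 1 — from the characteristic polynomial, algebraic multiplicity of λ = 6 is 6. From dim ker(M − (6)·I) = 4, there are exactly 4 Jordan blocks for λ = 6.
Step 2 — from the minimal polynomial, the factor (x − 6)^3 tells us the largest block for λ = 6 has size 3.
Step 3 — with total size 6, 4 blocks, and largest block 3, the block sizes (in nonincreasing order) are [3, 1, 1, 1].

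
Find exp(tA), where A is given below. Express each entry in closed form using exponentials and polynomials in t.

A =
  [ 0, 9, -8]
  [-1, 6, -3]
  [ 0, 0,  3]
e^{tA} =
  [-3*t*exp(3*t) + exp(3*t), 9*t*exp(3*t), -3*t^2*exp(3*t)/2 - 8*t*exp(3*t)]
  [-t*exp(3*t), 3*t*exp(3*t) + exp(3*t), -t^2*exp(3*t)/2 - 3*t*exp(3*t)]
  [0, 0, exp(3*t)]

Strategy: write A = P · J · P⁻¹ where J is a Jordan canonical form, so e^{tA} = P · e^{tJ} · P⁻¹, and e^{tJ} can be computed block-by-block.

A has Jordan form
J =
  [3, 1, 0]
  [0, 3, 1]
  [0, 0, 3]
(up to reordering of blocks).

Per-block formulas:
  For a 3×3 Jordan block J_3(3): exp(t · J_3(3)) = e^(3t)·(I + t·N + (t^2/2)·N^2), where N is the 3×3 nilpotent shift.

After assembling e^{tJ} and conjugating by P, we get:

e^{tA} =
  [-3*t*exp(3*t) + exp(3*t), 9*t*exp(3*t), -3*t^2*exp(3*t)/2 - 8*t*exp(3*t)]
  [-t*exp(3*t), 3*t*exp(3*t) + exp(3*t), -t^2*exp(3*t)/2 - 3*t*exp(3*t)]
  [0, 0, exp(3*t)]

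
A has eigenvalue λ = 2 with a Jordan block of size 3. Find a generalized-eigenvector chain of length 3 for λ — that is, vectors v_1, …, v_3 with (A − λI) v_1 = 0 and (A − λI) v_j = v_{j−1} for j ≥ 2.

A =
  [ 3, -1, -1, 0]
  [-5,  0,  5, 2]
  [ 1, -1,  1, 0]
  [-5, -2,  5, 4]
A Jordan chain for λ = 2 of length 3:
v_1 = (5, 0, 5, 0)ᵀ
v_2 = (1, -5, 1, -5)ᵀ
v_3 = (1, 0, 0, 0)ᵀ

Let N = A − (2)·I. We want v_3 with N^3 v_3 = 0 but N^2 v_3 ≠ 0; then v_{j-1} := N · v_j for j = 3, …, 2.

Pick v_3 = (1, 0, 0, 0)ᵀ.
Then v_2 = N · v_3 = (1, -5, 1, -5)ᵀ.
Then v_1 = N · v_2 = (5, 0, 5, 0)ᵀ.

Sanity check: (A − (2)·I) v_1 = (0, 0, 0, 0)ᵀ = 0. ✓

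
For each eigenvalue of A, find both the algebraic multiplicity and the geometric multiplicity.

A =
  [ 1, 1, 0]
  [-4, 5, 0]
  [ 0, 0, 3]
λ = 3: alg = 3, geom = 2

Step 1 — factor the characteristic polynomial to read off the algebraic multiplicities:
  χ_A(x) = (x - 3)^3

Step 2 — compute geometric multiplicities via the rank-nullity identity g(λ) = n − rank(A − λI):
  rank(A − (3)·I) = 1, so dim ker(A − (3)·I) = n − 1 = 2

Summary:
  λ = 3: algebraic multiplicity = 3, geometric multiplicity = 2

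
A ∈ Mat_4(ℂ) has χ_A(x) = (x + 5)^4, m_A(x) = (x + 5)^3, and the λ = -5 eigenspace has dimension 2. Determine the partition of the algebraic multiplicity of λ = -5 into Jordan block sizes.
Block sizes for λ = -5: [3, 1]

Step 1 — from the characteristic polynomial, algebraic multiplicity of λ = -5 is 4. From dim ker(A − (-5)·I) = 2, there are exactly 2 Jordan blocks for λ = -5.
Step 2 — from the minimal polynomial, the factor (x + 5)^3 tells us the largest block for λ = -5 has size 3.
Step 3 — with total size 4, 2 blocks, and largest block 3, the block sizes (in nonincreasing order) are [3, 1].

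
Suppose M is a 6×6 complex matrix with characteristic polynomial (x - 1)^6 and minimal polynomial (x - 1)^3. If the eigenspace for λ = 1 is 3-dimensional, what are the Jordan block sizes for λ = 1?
Block sizes for λ = 1: [3, 2, 1]

Step 1 — from the characteristic polynomial, algebraic multiplicity of λ = 1 is 6. From dim ker(M − (1)·I) = 3, there are exactly 3 Jordan blocks for λ = 1.
Step 2 — from the minimal polynomial, the factor (x − 1)^3 tells us the largest block for λ = 1 has size 3.
Step 3 — with total size 6, 3 blocks, and largest block 3, the block sizes (in nonincreasing order) are [3, 2, 1].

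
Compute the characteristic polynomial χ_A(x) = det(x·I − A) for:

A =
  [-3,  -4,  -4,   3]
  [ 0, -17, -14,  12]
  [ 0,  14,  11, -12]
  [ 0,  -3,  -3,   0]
x^4 + 9*x^3 + 27*x^2 + 27*x

Expanding det(x·I − A) (e.g. by cofactor expansion or by noting that A is similar to its Jordan form J, which has the same characteristic polynomial as A) gives
  χ_A(x) = x^4 + 9*x^3 + 27*x^2 + 27*x
which factors as x*(x + 3)^3. The eigenvalues (with algebraic multiplicities) are λ = -3 with multiplicity 3, λ = 0 with multiplicity 1.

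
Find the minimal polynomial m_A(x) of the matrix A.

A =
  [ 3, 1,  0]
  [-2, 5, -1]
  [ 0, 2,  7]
x^3 - 15*x^2 + 75*x - 125

The characteristic polynomial is χ_A(x) = (x - 5)^3, so the eigenvalues are known. The minimal polynomial is
  m_A(x) = Π_λ (x − λ)^{k_λ}
where k_λ is the size of the *largest* Jordan block for λ (equivalently, the smallest k with (A − λI)^k v = 0 for every generalised eigenvector v of λ).

  λ = 5: largest Jordan block has size 3, contributing (x − 5)^3

So m_A(x) = (x - 5)^3 = x^3 - 15*x^2 + 75*x - 125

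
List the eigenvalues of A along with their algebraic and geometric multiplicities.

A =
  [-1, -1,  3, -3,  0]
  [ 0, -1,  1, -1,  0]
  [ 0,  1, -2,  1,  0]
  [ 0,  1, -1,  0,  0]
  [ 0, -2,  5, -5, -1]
λ = -1: alg = 5, geom = 3

Step 1 — factor the characteristic polynomial to read off the algebraic multiplicities:
  χ_A(x) = (x + 1)^5

Step 2 — compute geometric multiplicities via the rank-nullity identity g(λ) = n − rank(A − λI):
  rank(A − (-1)·I) = 2, so dim ker(A − (-1)·I) = n − 2 = 3

Summary:
  λ = -1: algebraic multiplicity = 5, geometric multiplicity = 3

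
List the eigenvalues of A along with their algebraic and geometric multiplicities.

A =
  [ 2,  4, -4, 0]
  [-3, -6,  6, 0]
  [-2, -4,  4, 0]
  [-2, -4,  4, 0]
λ = 0: alg = 4, geom = 3

Step 1 — factor the characteristic polynomial to read off the algebraic multiplicities:
  χ_A(x) = x^4

Step 2 — compute geometric multiplicities via the rank-nullity identity g(λ) = n − rank(A − λI):
  rank(A − (0)·I) = 1, so dim ker(A − (0)·I) = n − 1 = 3

Summary:
  λ = 0: algebraic multiplicity = 4, geometric multiplicity = 3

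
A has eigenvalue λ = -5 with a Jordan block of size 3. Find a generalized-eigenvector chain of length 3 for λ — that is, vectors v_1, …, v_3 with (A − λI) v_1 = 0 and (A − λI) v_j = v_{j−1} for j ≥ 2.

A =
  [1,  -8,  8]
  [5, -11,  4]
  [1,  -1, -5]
A Jordan chain for λ = -5 of length 3:
v_1 = (4, 4, 1)ᵀ
v_2 = (6, 5, 1)ᵀ
v_3 = (1, 0, 0)ᵀ

Let N = A − (-5)·I. We want v_3 with N^3 v_3 = 0 but N^2 v_3 ≠ 0; then v_{j-1} := N · v_j for j = 3, …, 2.

Pick v_3 = (1, 0, 0)ᵀ.
Then v_2 = N · v_3 = (6, 5, 1)ᵀ.
Then v_1 = N · v_2 = (4, 4, 1)ᵀ.

Sanity check: (A − (-5)·I) v_1 = (0, 0, 0)ᵀ = 0. ✓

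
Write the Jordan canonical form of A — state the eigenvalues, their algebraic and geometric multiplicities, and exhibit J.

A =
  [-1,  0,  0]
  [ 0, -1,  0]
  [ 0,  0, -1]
J_1(-1) ⊕ J_1(-1) ⊕ J_1(-1)

The characteristic polynomial is
  det(x·I − A) = x^3 + 3*x^2 + 3*x + 1 = (x + 1)^3

Eigenvalues and multiplicities (the geometric multiplicity of λ is n − rank(A − λI), which equals the number of Jordan blocks for λ):
  λ = -1: algebraic multiplicity = 3, geometric multiplicity = 3

Determining the block sizes for each eigenvalue:
  λ = -1: gm = am = 3, so every block has size 1 → block sizes [1, 1, 1]

Assembling the blocks gives a Jordan form
J =
  [-1,  0,  0]
  [ 0, -1,  0]
  [ 0,  0, -1]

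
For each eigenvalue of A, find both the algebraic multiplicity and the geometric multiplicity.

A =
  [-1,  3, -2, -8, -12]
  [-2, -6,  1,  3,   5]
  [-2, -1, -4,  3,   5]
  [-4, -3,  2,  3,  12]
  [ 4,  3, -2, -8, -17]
λ = -5: alg = 5, geom = 3

Step 1 — factor the characteristic polynomial to read off the algebraic multiplicities:
  χ_A(x) = (x + 5)^5

Step 2 — compute geometric multiplicities via the rank-nullity identity g(λ) = n − rank(A − λI):
  rank(A − (-5)·I) = 2, so dim ker(A − (-5)·I) = n − 2 = 3

Summary:
  λ = -5: algebraic multiplicity = 5, geometric multiplicity = 3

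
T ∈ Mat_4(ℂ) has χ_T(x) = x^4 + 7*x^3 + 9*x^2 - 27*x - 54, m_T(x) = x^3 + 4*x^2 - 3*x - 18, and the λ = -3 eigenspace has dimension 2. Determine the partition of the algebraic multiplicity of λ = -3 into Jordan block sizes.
Block sizes for λ = -3: [2, 1]

Step 1 — from the characteristic polynomial, algebraic multiplicity of λ = -3 is 3. From dim ker(T − (-3)·I) = 2, there are exactly 2 Jordan blocks for λ = -3.
Step 2 — from the minimal polynomial, the factor (x + 3)^2 tells us the largest block for λ = -3 has size 2.
Step 3 — with total size 3, 2 blocks, and largest block 2, the block sizes (in nonincreasing order) are [2, 1].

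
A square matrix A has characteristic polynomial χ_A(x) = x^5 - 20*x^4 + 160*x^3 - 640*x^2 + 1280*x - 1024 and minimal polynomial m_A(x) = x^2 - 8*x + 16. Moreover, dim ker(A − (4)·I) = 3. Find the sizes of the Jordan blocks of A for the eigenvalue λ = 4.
Block sizes for λ = 4: [2, 2, 1]

Step 1 — from the characteristic polynomial, algebraic multiplicity of λ = 4 is 5. From dim ker(A − (4)·I) = 3, there are exactly 3 Jordan blocks for λ = 4.
Step 2 — from the minimal polynomial, the factor (x − 4)^2 tells us the largest block for λ = 4 has size 2.
Step 3 — with total size 5, 3 blocks, and largest block 2, the block sizes (in nonincreasing order) are [2, 2, 1].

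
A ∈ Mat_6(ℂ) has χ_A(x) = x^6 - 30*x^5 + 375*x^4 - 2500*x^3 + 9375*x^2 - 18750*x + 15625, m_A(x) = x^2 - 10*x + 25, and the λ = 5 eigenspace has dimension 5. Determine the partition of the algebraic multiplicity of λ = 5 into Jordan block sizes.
Block sizes for λ = 5: [2, 1, 1, 1, 1]

Step 1 — from the characteristic polynomial, algebraic multiplicity of λ = 5 is 6. From dim ker(A − (5)·I) = 5, there are exactly 5 Jordan blocks for λ = 5.
Step 2 — from the minimal polynomial, the factor (x − 5)^2 tells us the largest block for λ = 5 has size 2.
Step 3 — with total size 6, 5 blocks, and largest block 2, the block sizes (in nonincreasing order) are [2, 1, 1, 1, 1].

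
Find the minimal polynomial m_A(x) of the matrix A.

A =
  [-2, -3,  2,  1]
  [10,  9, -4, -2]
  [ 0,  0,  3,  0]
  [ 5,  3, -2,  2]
x^2 - 6*x + 9

The characteristic polynomial is χ_A(x) = (x - 3)^4, so the eigenvalues are known. The minimal polynomial is
  m_A(x) = Π_λ (x − λ)^{k_λ}
where k_λ is the size of the *largest* Jordan block for λ (equivalently, the smallest k with (A − λI)^k v = 0 for every generalised eigenvector v of λ).

  λ = 3: largest Jordan block has size 2, contributing (x − 3)^2

So m_A(x) = (x - 3)^2 = x^2 - 6*x + 9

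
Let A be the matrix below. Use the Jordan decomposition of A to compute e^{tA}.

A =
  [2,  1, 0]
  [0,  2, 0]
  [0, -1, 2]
e^{tA} =
  [exp(2*t), t*exp(2*t), 0]
  [0, exp(2*t), 0]
  [0, -t*exp(2*t), exp(2*t)]

Strategy: write A = P · J · P⁻¹ where J is a Jordan canonical form, so e^{tA} = P · e^{tJ} · P⁻¹, and e^{tJ} can be computed block-by-block.

A has Jordan form
J =
  [2, 1, 0]
  [0, 2, 0]
  [0, 0, 2]
(up to reordering of blocks).

Per-block formulas:
  For a 1×1 block at λ = 2: exp(t · [2]) = [e^(2t)].
  For a 2×2 Jordan block J_2(2): exp(t · J_2(2)) = e^(2t)·(I + t·N), where N is the 2×2 nilpotent shift.

After assembling e^{tJ} and conjugating by P, we get:

e^{tA} =
  [exp(2*t), t*exp(2*t), 0]
  [0, exp(2*t), 0]
  [0, -t*exp(2*t), exp(2*t)]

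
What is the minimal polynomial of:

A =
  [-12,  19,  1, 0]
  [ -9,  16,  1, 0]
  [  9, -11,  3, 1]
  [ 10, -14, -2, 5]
x^4 - 12*x^3 + 30*x^2 + 100*x - 375

The characteristic polynomial is χ_A(x) = (x - 5)^3*(x + 3), so the eigenvalues are known. The minimal polynomial is
  m_A(x) = Π_λ (x − λ)^{k_λ}
where k_λ is the size of the *largest* Jordan block for λ (equivalently, the smallest k with (A − λI)^k v = 0 for every generalised eigenvector v of λ).

  λ = -3: largest Jordan block has size 1, contributing (x + 3)
  λ = 5: largest Jordan block has size 3, contributing (x − 5)^3

So m_A(x) = (x - 5)^3*(x + 3) = x^4 - 12*x^3 + 30*x^2 + 100*x - 375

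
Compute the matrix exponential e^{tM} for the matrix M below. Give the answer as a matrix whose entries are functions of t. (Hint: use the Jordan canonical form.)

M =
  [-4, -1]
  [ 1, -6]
e^{tM} =
  [t*exp(-5*t) + exp(-5*t), -t*exp(-5*t)]
  [t*exp(-5*t), -t*exp(-5*t) + exp(-5*t)]

Strategy: write M = P · J · P⁻¹ where J is a Jordan canonical form, so e^{tM} = P · e^{tJ} · P⁻¹, and e^{tJ} can be computed block-by-block.

M has Jordan form
J =
  [-5,  1]
  [ 0, -5]
(up to reordering of blocks).

Per-block formulas:
  For a 2×2 Jordan block J_2(-5): exp(t · J_2(-5)) = e^(-5t)·(I + t·N), where N is the 2×2 nilpotent shift.

After assembling e^{tJ} and conjugating by P, we get:

e^{tM} =
  [t*exp(-5*t) + exp(-5*t), -t*exp(-5*t)]
  [t*exp(-5*t), -t*exp(-5*t) + exp(-5*t)]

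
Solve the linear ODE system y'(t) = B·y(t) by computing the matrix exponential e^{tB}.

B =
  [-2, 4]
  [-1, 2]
e^{tB} =
  [1 - 2*t, 4*t]
  [-t, 2*t + 1]

Strategy: write B = P · J · P⁻¹ where J is a Jordan canonical form, so e^{tB} = P · e^{tJ} · P⁻¹, and e^{tJ} can be computed block-by-block.

B has Jordan form
J =
  [0, 1]
  [0, 0]
(up to reordering of blocks).

Per-block formulas:
  For a 2×2 Jordan block J_2(0): exp(t · J_2(0)) = e^(0t)·(I + t·N), where N is the 2×2 nilpotent shift.

After assembling e^{tJ} and conjugating by P, we get:

e^{tB} =
  [1 - 2*t, 4*t]
  [-t, 2*t + 1]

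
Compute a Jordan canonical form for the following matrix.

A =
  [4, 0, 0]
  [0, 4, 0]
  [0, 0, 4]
J_1(4) ⊕ J_1(4) ⊕ J_1(4)

The characteristic polynomial is
  det(x·I − A) = x^3 - 12*x^2 + 48*x - 64 = (x - 4)^3

Eigenvalues and multiplicities (the geometric multiplicity of λ is n − rank(A − λI), which equals the number of Jordan blocks for λ):
  λ = 4: algebraic multiplicity = 3, geometric multiplicity = 3

Determining the block sizes for each eigenvalue:
  λ = 4: gm = am = 3, so every block has size 1 → block sizes [1, 1, 1]

Assembling the blocks gives a Jordan form
J =
  [4, 0, 0]
  [0, 4, 0]
  [0, 0, 4]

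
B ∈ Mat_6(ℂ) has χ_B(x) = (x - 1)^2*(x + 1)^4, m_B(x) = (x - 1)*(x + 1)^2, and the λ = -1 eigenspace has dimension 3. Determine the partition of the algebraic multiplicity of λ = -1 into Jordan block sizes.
Block sizes for λ = -1: [2, 1, 1]

Step 1 — from the characteristic polynomial, algebraic multiplicity of λ = -1 is 4. From dim ker(B − (-1)·I) = 3, there are exactly 3 Jordan blocks for λ = -1.
Step 2 — from the minimal polynomial, the factor (x + 1)^2 tells us the largest block for λ = -1 has size 2.
Step 3 — with total size 4, 3 blocks, and largest block 2, the block sizes (in nonincreasing order) are [2, 1, 1].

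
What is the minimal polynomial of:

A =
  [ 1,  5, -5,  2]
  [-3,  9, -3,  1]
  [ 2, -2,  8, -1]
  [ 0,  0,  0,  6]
x^2 - 12*x + 36

The characteristic polynomial is χ_A(x) = (x - 6)^4, so the eigenvalues are known. The minimal polynomial is
  m_A(x) = Π_λ (x − λ)^{k_λ}
where k_λ is the size of the *largest* Jordan block for λ (equivalently, the smallest k with (A − λI)^k v = 0 for every generalised eigenvector v of λ).

  λ = 6: largest Jordan block has size 2, contributing (x − 6)^2

So m_A(x) = (x - 6)^2 = x^2 - 12*x + 36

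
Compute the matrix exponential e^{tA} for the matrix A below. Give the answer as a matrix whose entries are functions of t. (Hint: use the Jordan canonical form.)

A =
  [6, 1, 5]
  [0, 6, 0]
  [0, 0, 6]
e^{tA} =
  [exp(6*t), t*exp(6*t), 5*t*exp(6*t)]
  [0, exp(6*t), 0]
  [0, 0, exp(6*t)]

Strategy: write A = P · J · P⁻¹ where J is a Jordan canonical form, so e^{tA} = P · e^{tJ} · P⁻¹, and e^{tJ} can be computed block-by-block.

A has Jordan form
J =
  [6, 1, 0]
  [0, 6, 0]
  [0, 0, 6]
(up to reordering of blocks).

Per-block formulas:
  For a 2×2 Jordan block J_2(6): exp(t · J_2(6)) = e^(6t)·(I + t·N), where N is the 2×2 nilpotent shift.
  For a 1×1 block at λ = 6: exp(t · [6]) = [e^(6t)].

After assembling e^{tJ} and conjugating by P, we get:

e^{tA} =
  [exp(6*t), t*exp(6*t), 5*t*exp(6*t)]
  [0, exp(6*t), 0]
  [0, 0, exp(6*t)]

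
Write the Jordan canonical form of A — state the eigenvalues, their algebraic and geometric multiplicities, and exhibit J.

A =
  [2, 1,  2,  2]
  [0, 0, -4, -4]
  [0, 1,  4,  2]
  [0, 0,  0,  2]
J_2(2) ⊕ J_1(2) ⊕ J_1(2)

The characteristic polynomial is
  det(x·I − A) = x^4 - 8*x^3 + 24*x^2 - 32*x + 16 = (x - 2)^4

Eigenvalues and multiplicities (the geometric multiplicity of λ is n − rank(A − λI), which equals the number of Jordan blocks for λ):
  λ = 2: algebraic multiplicity = 4, geometric multiplicity = 3

Determining the block sizes for each eigenvalue:
  λ = 2: 3 blocks summing to 4 forces exactly one block of size 2 and the rest size 1 → block sizes [2, 1, 1]

Assembling the blocks gives a Jordan form
J =
  [2, 1, 0, 0]
  [0, 2, 0, 0]
  [0, 0, 2, 0]
  [0, 0, 0, 2]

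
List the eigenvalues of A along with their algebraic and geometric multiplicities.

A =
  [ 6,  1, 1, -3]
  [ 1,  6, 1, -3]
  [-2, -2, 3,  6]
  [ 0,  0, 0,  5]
λ = 5: alg = 4, geom = 3

Step 1 — factor the characteristic polynomial to read off the algebraic multiplicities:
  χ_A(x) = (x - 5)^4

Step 2 — compute geometric multiplicities via the rank-nullity identity g(λ) = n − rank(A − λI):
  rank(A − (5)·I) = 1, so dim ker(A − (5)·I) = n − 1 = 3

Summary:
  λ = 5: algebraic multiplicity = 4, geometric multiplicity = 3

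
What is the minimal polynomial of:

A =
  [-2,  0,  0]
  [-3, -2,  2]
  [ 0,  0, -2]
x^2 + 4*x + 4

The characteristic polynomial is χ_A(x) = (x + 2)^3, so the eigenvalues are known. The minimal polynomial is
  m_A(x) = Π_λ (x − λ)^{k_λ}
where k_λ is the size of the *largest* Jordan block for λ (equivalently, the smallest k with (A − λI)^k v = 0 for every generalised eigenvector v of λ).

  λ = -2: largest Jordan block has size 2, contributing (x + 2)^2

So m_A(x) = (x + 2)^2 = x^2 + 4*x + 4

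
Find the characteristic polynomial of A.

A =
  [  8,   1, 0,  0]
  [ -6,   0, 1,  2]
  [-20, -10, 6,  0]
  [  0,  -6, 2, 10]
x^4 - 24*x^3 + 216*x^2 - 864*x + 1296

Expanding det(x·I − A) (e.g. by cofactor expansion or by noting that A is similar to its Jordan form J, which has the same characteristic polynomial as A) gives
  χ_A(x) = x^4 - 24*x^3 + 216*x^2 - 864*x + 1296
which factors as (x - 6)^4. The eigenvalues (with algebraic multiplicities) are λ = 6 with multiplicity 4.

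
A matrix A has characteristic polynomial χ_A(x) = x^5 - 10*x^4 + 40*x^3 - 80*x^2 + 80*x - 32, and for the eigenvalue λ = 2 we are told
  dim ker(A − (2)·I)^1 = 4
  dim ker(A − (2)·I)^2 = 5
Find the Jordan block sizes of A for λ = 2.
Block sizes for λ = 2: [2, 1, 1, 1]

From the dimensions of kernels of powers, the number of Jordan blocks of size at least j is d_j − d_{j−1} where d_j = dim ker(N^j) (with d_0 = 0). Computing the differences gives [4, 1].
The number of blocks of size exactly k is (#blocks of size ≥ k) − (#blocks of size ≥ k + 1), so the partition is: 3 block(s) of size 1, 1 block(s) of size 2.
In nonincreasing order the block sizes are [2, 1, 1, 1].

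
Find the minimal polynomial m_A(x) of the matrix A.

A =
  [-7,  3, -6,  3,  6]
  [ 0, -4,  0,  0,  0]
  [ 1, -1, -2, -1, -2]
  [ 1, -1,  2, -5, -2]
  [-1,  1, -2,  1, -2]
x^2 + 8*x + 16

The characteristic polynomial is χ_A(x) = (x + 4)^5, so the eigenvalues are known. The minimal polynomial is
  m_A(x) = Π_λ (x − λ)^{k_λ}
where k_λ is the size of the *largest* Jordan block for λ (equivalently, the smallest k with (A − λI)^k v = 0 for every generalised eigenvector v of λ).

  λ = -4: largest Jordan block has size 2, contributing (x + 4)^2

So m_A(x) = (x + 4)^2 = x^2 + 8*x + 16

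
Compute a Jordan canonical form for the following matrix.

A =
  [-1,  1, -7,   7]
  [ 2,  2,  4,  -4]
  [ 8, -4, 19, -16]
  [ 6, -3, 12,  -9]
J_1(2) ⊕ J_2(3) ⊕ J_1(3)

The characteristic polynomial is
  det(x·I − A) = x^4 - 11*x^3 + 45*x^2 - 81*x + 54 = (x - 3)^3*(x - 2)

Eigenvalues and multiplicities (the geometric multiplicity of λ is n − rank(A − λI), which equals the number of Jordan blocks for λ):
  λ = 2: algebraic multiplicity = 1, geometric multiplicity = 1
  λ = 3: algebraic multiplicity = 3, geometric multiplicity = 2

Determining the block sizes for each eigenvalue:
  λ = 2: one block (gm = 1), so the single block has size am = 1 → block sizes [1]
  λ = 3: 2 blocks summing to 3 forces exactly one block of size 2 and the rest size 1 → block sizes [2, 1]

Assembling the blocks gives a Jordan form
J =
  [2, 0, 0, 0]
  [0, 3, 1, 0]
  [0, 0, 3, 0]
  [0, 0, 0, 3]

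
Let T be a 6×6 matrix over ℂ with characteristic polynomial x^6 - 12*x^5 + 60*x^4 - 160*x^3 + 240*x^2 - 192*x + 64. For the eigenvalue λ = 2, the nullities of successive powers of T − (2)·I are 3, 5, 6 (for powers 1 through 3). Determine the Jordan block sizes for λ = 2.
Block sizes for λ = 2: [3, 2, 1]

From the dimensions of kernels of powers, the number of Jordan blocks of size at least j is d_j − d_{j−1} where d_j = dim ker(N^j) (with d_0 = 0). Computing the differences gives [3, 2, 1].
The number of blocks of size exactly k is (#blocks of size ≥ k) − (#blocks of size ≥ k + 1), so the partition is: 1 block(s) of size 1, 1 block(s) of size 2, 1 block(s) of size 3.
In nonincreasing order the block sizes are [3, 2, 1].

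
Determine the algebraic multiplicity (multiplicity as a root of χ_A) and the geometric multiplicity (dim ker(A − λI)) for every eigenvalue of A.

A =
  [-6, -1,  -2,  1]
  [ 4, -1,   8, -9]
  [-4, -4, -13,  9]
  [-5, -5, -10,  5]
λ = -5: alg = 3, geom = 2; λ = 0: alg = 1, geom = 1

Step 1 — factor the characteristic polynomial to read off the algebraic multiplicities:
  χ_A(x) = x*(x + 5)^3

Step 2 — compute geometric multiplicities via the rank-nullity identity g(λ) = n − rank(A − λI):
  rank(A − (-5)·I) = 2, so dim ker(A − (-5)·I) = n − 2 = 2
  rank(A − (0)·I) = 3, so dim ker(A − (0)·I) = n − 3 = 1

Summary:
  λ = -5: algebraic multiplicity = 3, geometric multiplicity = 2
  λ = 0: algebraic multiplicity = 1, geometric multiplicity = 1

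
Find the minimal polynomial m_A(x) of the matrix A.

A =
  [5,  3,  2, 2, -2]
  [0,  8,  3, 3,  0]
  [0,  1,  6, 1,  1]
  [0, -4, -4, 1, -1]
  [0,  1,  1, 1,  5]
x^3 - 15*x^2 + 75*x - 125

The characteristic polynomial is χ_A(x) = (x - 5)^5, so the eigenvalues are known. The minimal polynomial is
  m_A(x) = Π_λ (x − λ)^{k_λ}
where k_λ is the size of the *largest* Jordan block for λ (equivalently, the smallest k with (A − λI)^k v = 0 for every generalised eigenvector v of λ).

  λ = 5: largest Jordan block has size 3, contributing (x − 5)^3

So m_A(x) = (x - 5)^3 = x^3 - 15*x^2 + 75*x - 125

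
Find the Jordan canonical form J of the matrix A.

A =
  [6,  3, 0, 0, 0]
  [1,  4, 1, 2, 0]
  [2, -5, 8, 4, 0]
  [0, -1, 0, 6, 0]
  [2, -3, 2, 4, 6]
J_3(6) ⊕ J_1(6) ⊕ J_1(6)

The characteristic polynomial is
  det(x·I − A) = x^5 - 30*x^4 + 360*x^3 - 2160*x^2 + 6480*x - 7776 = (x - 6)^5

Eigenvalues and multiplicities (the geometric multiplicity of λ is n − rank(A − λI), which equals the number of Jordan blocks for λ):
  λ = 6: algebraic multiplicity = 5, geometric multiplicity = 3

Determining the block sizes for each eigenvalue:
  λ = 6: with am = 5 and gm = 3, the partition is not yet determined (e.g. several partitions of 5 into 3 parts exist). Let N = A − (6)·I. Computing rank(N^1) = 2, rank(N^2) = 1, rank(N^3) = 0; the number of blocks of size ≥ j is rank(N^{j−1}) − rank(N^j), giving [3, 1, 1]. So we have 1 block(s) of size 3, 2 block(s) of size 1 → block sizes [3, 1, 1]

Assembling the blocks gives a Jordan form
J =
  [6, 1, 0, 0, 0]
  [0, 6, 1, 0, 0]
  [0, 0, 6, 0, 0]
  [0, 0, 0, 6, 0]
  [0, 0, 0, 0, 6]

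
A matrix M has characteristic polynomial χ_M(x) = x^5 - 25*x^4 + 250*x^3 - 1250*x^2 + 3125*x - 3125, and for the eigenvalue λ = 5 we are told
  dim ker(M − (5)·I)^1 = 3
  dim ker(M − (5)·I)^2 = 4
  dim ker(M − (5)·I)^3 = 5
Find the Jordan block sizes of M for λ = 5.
Block sizes for λ = 5: [3, 1, 1]

From the dimensions of kernels of powers, the number of Jordan blocks of size at least j is d_j − d_{j−1} where d_j = dim ker(N^j) (with d_0 = 0). Computing the differences gives [3, 1, 1].
The number of blocks of size exactly k is (#blocks of size ≥ k) − (#blocks of size ≥ k + 1), so the partition is: 2 block(s) of size 1, 1 block(s) of size 3.
In nonincreasing order the block sizes are [3, 1, 1].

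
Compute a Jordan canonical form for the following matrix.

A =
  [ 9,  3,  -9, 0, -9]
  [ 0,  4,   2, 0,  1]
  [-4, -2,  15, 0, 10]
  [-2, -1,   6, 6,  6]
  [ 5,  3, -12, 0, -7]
J_3(5) ⊕ J_2(6)

The characteristic polynomial is
  det(x·I − A) = x^5 - 27*x^4 + 291*x^3 - 1565*x^2 + 4200*x - 4500 = (x - 6)^2*(x - 5)^3

Eigenvalues and multiplicities (the geometric multiplicity of λ is n − rank(A − λI), which equals the number of Jordan blocks for λ):
  λ = 5: algebraic multiplicity = 3, geometric multiplicity = 1
  λ = 6: algebraic multiplicity = 2, geometric multiplicity = 1

Determining the block sizes for each eigenvalue:
  λ = 5: one block (gm = 1), so the single block has size am = 3 → block sizes [3]
  λ = 6: one block (gm = 1), so the single block has size am = 2 → block sizes [2]

Assembling the blocks gives a Jordan form
J =
  [5, 1, 0, 0, 0]
  [0, 5, 1, 0, 0]
  [0, 0, 5, 0, 0]
  [0, 0, 0, 6, 1]
  [0, 0, 0, 0, 6]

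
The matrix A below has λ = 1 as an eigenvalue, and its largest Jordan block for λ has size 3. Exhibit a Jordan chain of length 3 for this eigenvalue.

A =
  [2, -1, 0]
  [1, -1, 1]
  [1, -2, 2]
A Jordan chain for λ = 1 of length 3:
v_1 = (1, 1, 1)ᵀ
v_2 = (-1, -2, -2)ᵀ
v_3 = (0, 1, 0)ᵀ

Let N = A − (1)·I. We want v_3 with N^3 v_3 = 0 but N^2 v_3 ≠ 0; then v_{j-1} := N · v_j for j = 3, …, 2.

Pick v_3 = (0, 1, 0)ᵀ.
Then v_2 = N · v_3 = (-1, -2, -2)ᵀ.
Then v_1 = N · v_2 = (1, 1, 1)ᵀ.

Sanity check: (A − (1)·I) v_1 = (0, 0, 0)ᵀ = 0. ✓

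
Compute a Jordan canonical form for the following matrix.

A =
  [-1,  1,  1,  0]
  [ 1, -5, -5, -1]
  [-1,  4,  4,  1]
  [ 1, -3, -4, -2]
J_2(-1) ⊕ J_2(-1)

The characteristic polynomial is
  det(x·I − A) = x^4 + 4*x^3 + 6*x^2 + 4*x + 1 = (x + 1)^4

Eigenvalues and multiplicities (the geometric multiplicity of λ is n − rank(A − λI), which equals the number of Jordan blocks for λ):
  λ = -1: algebraic multiplicity = 4, geometric multiplicity = 2

Determining the block sizes for each eigenvalue:
  λ = -1: with am = 4 and gm = 2, the partition is not yet determined (e.g. several partitions of 4 into 2 parts exist). Let N = A − (-1)·I. Computing rank(N^1) = 2, rank(N^2) = 0; the number of blocks of size ≥ j is rank(N^{j−1}) − rank(N^j), giving [2, 2]. So we have 2 block(s) of size 2 → block sizes [2, 2]

Assembling the blocks gives a Jordan form
J =
  [-1,  1,  0,  0]
  [ 0, -1,  0,  0]
  [ 0,  0, -1,  1]
  [ 0,  0,  0, -1]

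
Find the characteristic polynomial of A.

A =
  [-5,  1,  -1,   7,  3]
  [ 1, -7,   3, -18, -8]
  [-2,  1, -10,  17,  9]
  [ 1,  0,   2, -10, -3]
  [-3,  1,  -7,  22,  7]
x^5 + 25*x^4 + 250*x^3 + 1250*x^2 + 3125*x + 3125

Expanding det(x·I − A) (e.g. by cofactor expansion or by noting that A is similar to its Jordan form J, which has the same characteristic polynomial as A) gives
  χ_A(x) = x^5 + 25*x^4 + 250*x^3 + 1250*x^2 + 3125*x + 3125
which factors as (x + 5)^5. The eigenvalues (with algebraic multiplicities) are λ = -5 with multiplicity 5.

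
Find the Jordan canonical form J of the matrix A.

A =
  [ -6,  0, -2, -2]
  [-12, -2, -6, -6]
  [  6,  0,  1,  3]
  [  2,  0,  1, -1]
J_2(-2) ⊕ J_1(-2) ⊕ J_1(-2)

The characteristic polynomial is
  det(x·I − A) = x^4 + 8*x^3 + 24*x^2 + 32*x + 16 = (x + 2)^4

Eigenvalues and multiplicities (the geometric multiplicity of λ is n − rank(A − λI), which equals the number of Jordan blocks for λ):
  λ = -2: algebraic multiplicity = 4, geometric multiplicity = 3

Determining the block sizes for each eigenvalue:
  λ = -2: 3 blocks summing to 4 forces exactly one block of size 2 and the rest size 1 → block sizes [2, 1, 1]

Assembling the blocks gives a Jordan form
J =
  [-2,  1,  0,  0]
  [ 0, -2,  0,  0]
  [ 0,  0, -2,  0]
  [ 0,  0,  0, -2]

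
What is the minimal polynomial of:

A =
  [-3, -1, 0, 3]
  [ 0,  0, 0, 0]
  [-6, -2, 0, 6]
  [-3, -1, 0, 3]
x^2

The characteristic polynomial is χ_A(x) = x^4, so the eigenvalues are known. The minimal polynomial is
  m_A(x) = Π_λ (x − λ)^{k_λ}
where k_λ is the size of the *largest* Jordan block for λ (equivalently, the smallest k with (A − λI)^k v = 0 for every generalised eigenvector v of λ).

  λ = 0: largest Jordan block has size 2, contributing (x − 0)^2

So m_A(x) = x^2 = x^2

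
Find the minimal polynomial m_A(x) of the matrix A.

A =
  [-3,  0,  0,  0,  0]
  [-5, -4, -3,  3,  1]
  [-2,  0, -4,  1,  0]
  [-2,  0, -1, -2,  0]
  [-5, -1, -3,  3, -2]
x^2 + 6*x + 9

The characteristic polynomial is χ_A(x) = (x + 3)^5, so the eigenvalues are known. The minimal polynomial is
  m_A(x) = Π_λ (x − λ)^{k_λ}
where k_λ is the size of the *largest* Jordan block for λ (equivalently, the smallest k with (A − λI)^k v = 0 for every generalised eigenvector v of λ).

  λ = -3: largest Jordan block has size 2, contributing (x + 3)^2

So m_A(x) = (x + 3)^2 = x^2 + 6*x + 9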